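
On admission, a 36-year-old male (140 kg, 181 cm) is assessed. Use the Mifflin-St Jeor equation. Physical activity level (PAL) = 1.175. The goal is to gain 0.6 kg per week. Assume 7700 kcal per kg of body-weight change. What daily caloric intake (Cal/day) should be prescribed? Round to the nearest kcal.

3429 Cal/day

Mifflin-St Jeor (male): BMR = 10(140) + 6.25(181) − 5(36) + 5 = 1400 + 1131.25 − 180 + 5 = 2356.25 kcal/day.
TEE = 2356.25 × 1.175 = 2768.5938 kcal/day.
Required daily surplus = 0.6 × 7700 ÷ 7 = 660 kcal/day.
Target intake = 2768.5938 + 660 = 3428.5938 kcal/day.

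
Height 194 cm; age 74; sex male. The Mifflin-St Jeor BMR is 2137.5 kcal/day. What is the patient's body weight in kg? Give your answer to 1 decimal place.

129.0 kg

2137.5 = 10·W + 6.25(194) − 5(74) + 5
10·W = 2137.5 − 847.5 = 1290, so W = 129 kg.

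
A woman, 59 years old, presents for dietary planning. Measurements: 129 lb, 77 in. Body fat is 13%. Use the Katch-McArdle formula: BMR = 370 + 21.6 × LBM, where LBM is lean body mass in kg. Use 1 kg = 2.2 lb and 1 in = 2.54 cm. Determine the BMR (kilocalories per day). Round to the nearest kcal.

1472 kilocalories per day

Convert to metric: weight = 129 ÷ 2.2 = 58.6364 kg; height = 77 × 2.54 = 195.58 cm.
LBM = 58.6364 × (1 − 0.13) = 51.0136 kg. Katch-McArdle: BMR = 370 + 21.6 × 51.0136 = 1471.8945 kcal/day.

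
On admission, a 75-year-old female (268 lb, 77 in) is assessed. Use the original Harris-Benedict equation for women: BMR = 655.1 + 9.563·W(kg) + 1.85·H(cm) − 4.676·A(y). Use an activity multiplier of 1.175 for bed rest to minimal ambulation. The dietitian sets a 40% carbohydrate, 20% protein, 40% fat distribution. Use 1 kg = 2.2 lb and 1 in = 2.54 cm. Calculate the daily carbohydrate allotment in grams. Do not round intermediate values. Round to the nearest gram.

Convert to metric: weight = 268 ÷ 2.2 = 121.8182 kg; height = 77 × 2.54 = 195.58 cm.
Harris-Benedict: BMR = 655.1 + 9.563(121.8182) + 1.85(195.58) − 4.676(75) = 1831.1703 kcal/day.
TEE = 1831.1703 × 1.175 = 2151.6251 kcal/day.
Carbohydrate energy = 40% × 2151.6251 = 860.65 kcal.
Carbohydrate = 860.65 ÷ 4 kcal/g = 215.1625 g.

215 g/day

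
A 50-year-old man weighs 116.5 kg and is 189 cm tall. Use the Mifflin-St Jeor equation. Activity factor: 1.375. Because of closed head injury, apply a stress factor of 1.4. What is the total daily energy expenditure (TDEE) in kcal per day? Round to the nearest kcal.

Mifflin-St Jeor (male): BMR = 10(116.5) + 6.25(189) − 5(50) + 5 = 1165 + 1181.25 − 250 + 5 = 2101.25 kcal/day.
TEE = BMR × activity factor = 2101.25 × 1.375 = 2889.2188 kcal/day.
Apply stress factor: 2889.2188 × 1.4 = 4044.9063 kcal/day.

4045 kcal per day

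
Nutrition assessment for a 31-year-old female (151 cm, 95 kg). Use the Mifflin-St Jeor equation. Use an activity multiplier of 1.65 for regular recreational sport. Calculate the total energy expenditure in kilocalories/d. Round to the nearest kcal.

Mifflin-St Jeor (female): BMR = 10(95) + 6.25(151) − 5(31) − 161 = 950 + 943.75 − 155 − 161 = 1577.75 kcal/day.
TEE = BMR × activity factor = 1577.75 × 1.65 = 2603.2875 kcal/day.

2603 kilocalories/d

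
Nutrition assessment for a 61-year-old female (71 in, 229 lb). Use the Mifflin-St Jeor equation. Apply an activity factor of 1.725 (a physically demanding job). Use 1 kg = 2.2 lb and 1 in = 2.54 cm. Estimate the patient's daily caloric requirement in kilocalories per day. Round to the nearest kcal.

2936 kilocalories per day

Convert to metric: weight = 229 ÷ 2.2 = 104.0909 kg; height = 71 × 2.54 = 180.34 cm.
Mifflin-St Jeor (female): BMR = 10(104.0909) + 6.25(180.34) − 5(61) − 161 = 1040.9091 + 1127.125 − 305 − 161 = 1702.0341 kcal/day.
TEE = BMR × activity factor = 1702.0341 × 1.725 = 2936.0088 kcal/day.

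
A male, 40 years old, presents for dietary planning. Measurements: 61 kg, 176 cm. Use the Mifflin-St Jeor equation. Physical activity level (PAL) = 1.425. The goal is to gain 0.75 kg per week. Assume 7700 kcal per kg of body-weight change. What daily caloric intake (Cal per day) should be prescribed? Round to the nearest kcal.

Mifflin-St Jeor (male): BMR = 10(61) + 6.25(176) − 5(40) + 5 = 610 + 1100 − 200 + 5 = 1515 kcal/day.
TEE = 1515 × 1.425 = 2158.875 kcal/day.
Required daily surplus = 0.75 × 7700 ÷ 7 = 825 kcal/day.
Target intake = 2158.875 + 825 = 2983.875 kcal/day.

2984 Cal per day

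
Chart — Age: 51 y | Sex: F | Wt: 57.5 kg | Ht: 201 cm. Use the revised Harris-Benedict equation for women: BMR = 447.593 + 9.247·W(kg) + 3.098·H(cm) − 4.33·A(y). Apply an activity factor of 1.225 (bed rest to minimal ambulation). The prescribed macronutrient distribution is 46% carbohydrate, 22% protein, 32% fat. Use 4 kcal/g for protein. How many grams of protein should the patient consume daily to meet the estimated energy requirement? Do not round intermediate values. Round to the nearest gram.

93 g/day

Harris-Benedict: BMR = 447.593 + 9.247(57.5) + 3.098(201) − 4.33(51) = 1381.1635 kcal/day.
TEE = 1381.1635 × 1.225 = 1691.9253 kcal/day.
Protein energy = 22% × 1691.9253 = 372.2236 kcal.
Protein = 372.2236 ÷ 4 kcal/g = 93.0559 g.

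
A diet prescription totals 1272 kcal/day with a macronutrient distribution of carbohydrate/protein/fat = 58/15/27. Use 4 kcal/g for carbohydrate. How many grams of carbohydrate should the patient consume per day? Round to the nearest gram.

Carbohydrate energy = 58% × 1272 = 737.76 kcal.
At 4 kcal/g: 737.76 ÷ 4 = 184.44 g.

184 g/day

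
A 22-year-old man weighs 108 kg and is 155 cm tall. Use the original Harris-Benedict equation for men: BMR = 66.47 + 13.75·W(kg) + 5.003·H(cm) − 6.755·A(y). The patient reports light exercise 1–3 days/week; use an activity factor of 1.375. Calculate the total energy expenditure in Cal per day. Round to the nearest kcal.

2995 Cal per day

Harris-Benedict: BMR = 66.47 + 13.75(108) + 5.003(155) − 6.755(22) = 2178.325 kcal/day.
TEE = BMR × activity factor = 2178.325 × 1.375 = 2995.1969 kcal/day.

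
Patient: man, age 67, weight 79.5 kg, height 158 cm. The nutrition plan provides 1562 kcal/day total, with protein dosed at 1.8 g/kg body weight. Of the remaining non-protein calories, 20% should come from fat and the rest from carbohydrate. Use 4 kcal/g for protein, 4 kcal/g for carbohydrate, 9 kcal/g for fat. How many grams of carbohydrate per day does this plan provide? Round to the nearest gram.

Protein = 1.8 × 79.5 = 143.1 g → 143.1 × 4 = 572.4 kcal.
Non-protein calories = 1562 − 572.4 = 989.6 kcal.
Fat: 20% × 989.6 = 197.92 kcal; carbohydrate: 791.68 kcal.
Carbohydrate: 791.68 kcal ÷ 4 kcal/g = 197.92 g.

198 g/day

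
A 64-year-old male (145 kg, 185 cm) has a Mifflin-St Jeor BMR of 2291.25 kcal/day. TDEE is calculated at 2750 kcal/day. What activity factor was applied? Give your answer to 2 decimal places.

1.20

Activity factor = TEE ÷ BMR = 2750 ÷ 2291.25 = 1.2.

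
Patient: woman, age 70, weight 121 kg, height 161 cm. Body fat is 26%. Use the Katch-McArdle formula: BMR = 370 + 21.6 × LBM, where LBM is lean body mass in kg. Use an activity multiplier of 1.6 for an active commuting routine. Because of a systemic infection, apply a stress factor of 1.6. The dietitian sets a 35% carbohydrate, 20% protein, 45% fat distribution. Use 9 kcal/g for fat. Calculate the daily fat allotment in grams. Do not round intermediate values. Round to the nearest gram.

295 g/day

LBM = 121 × (1 − 0.26) = 89.54 kg. Katch-McArdle: BMR = 370 + 21.6 × 89.54 = 2304.064 kcal/day.
TEE = 2304.064 × 1.6 = 3686.5024 kcal/day.
With stress factor 1.6: 3686.5024 × 1.6 = 5898.4038 kcal/day.
Fat energy = 45% × 5898.4038 = 2654.2817 kcal.
Fat = 2654.2817 ÷ 9 kcal/g = 294.9202 g.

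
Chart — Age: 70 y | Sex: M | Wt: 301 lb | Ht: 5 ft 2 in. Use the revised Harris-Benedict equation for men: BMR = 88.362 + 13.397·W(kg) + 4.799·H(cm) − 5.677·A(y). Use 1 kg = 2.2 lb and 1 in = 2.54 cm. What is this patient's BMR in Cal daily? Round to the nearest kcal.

Convert to metric: weight = 301 ÷ 2.2 = 136.8182 kg; height = (5×12 + 2) × 2.54 = 62 × 2.54 = 157.48 cm.
Harris-Benedict: BMR = 88.362 + 13.397(136.8182) + 4.799(157.48) − 5.677(70) = 2279.6717 kcal/day.

2280 Cal daily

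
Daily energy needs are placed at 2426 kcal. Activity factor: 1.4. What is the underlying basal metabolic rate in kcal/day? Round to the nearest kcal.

BMR = TEE ÷ activity factor = 2426 ÷ 1.4 = 1732.8571 kcal/day.

1733 kcal/day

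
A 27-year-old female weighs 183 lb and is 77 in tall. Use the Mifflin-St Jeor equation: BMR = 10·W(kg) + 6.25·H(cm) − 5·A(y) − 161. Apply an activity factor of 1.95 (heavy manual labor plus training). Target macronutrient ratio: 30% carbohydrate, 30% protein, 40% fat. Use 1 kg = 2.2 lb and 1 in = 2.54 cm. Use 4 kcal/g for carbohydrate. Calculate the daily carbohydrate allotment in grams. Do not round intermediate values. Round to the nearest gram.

Convert to metric: weight = 183 ÷ 2.2 = 83.1818 kg; height = 77 × 2.54 = 195.58 cm.
Mifflin-St Jeor (female): BMR = 10(83.1818) + 6.25(195.58) − 5(27) − 161 = 831.8182 + 1222.375 − 135 − 161 = 1758.1932 kcal/day.
TEE = 1758.1932 × 1.95 = 3428.4767 kcal/day.
Carbohydrate energy = 30% × 3428.4767 = 1028.543 kcal.
Carbohydrate = 1028.543 ÷ 4 kcal/g = 257.1358 g.

257 g/day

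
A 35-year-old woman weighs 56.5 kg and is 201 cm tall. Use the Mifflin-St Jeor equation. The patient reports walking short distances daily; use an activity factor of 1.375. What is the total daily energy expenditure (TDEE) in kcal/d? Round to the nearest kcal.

2042 kcal/d

Mifflin-St Jeor (female): BMR = 10(56.5) + 6.25(201) − 5(35) − 161 = 565 + 1256.25 − 175 − 161 = 1485.25 kcal/day.
TEE = BMR × activity factor = 1485.25 × 1.375 = 2042.2188 kcal/day.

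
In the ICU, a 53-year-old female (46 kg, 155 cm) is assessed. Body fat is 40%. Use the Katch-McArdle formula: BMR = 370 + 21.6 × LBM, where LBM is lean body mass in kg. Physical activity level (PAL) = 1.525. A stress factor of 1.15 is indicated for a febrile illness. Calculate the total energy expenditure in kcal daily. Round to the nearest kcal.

LBM = 46 × (1 − 0.4) = 27.6 kg. Katch-McArdle: BMR = 370 + 21.6 × 27.6 = 966.16 kcal/day.
TEE = BMR × activity factor = 966.16 × 1.525 = 1473.394 kcal/day.
Apply stress factor: 1473.394 × 1.15 = 1694.4031 kcal/day.

1694 kcal daily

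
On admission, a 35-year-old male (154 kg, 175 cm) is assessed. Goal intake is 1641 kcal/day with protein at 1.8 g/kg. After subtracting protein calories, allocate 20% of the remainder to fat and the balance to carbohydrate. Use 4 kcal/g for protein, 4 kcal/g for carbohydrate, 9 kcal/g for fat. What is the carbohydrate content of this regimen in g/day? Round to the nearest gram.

Protein = 1.8 × 154 = 277.2 g → 277.2 × 4 = 1108.8 kcal.
Non-protein calories = 1641 − 1108.8 = 532.2 kcal.
Fat: 20% × 532.2 = 106.44 kcal; carbohydrate: 425.76 kcal.
Carbohydrate: 425.76 kcal ÷ 4 kcal/g = 106.44 g.

106 g/day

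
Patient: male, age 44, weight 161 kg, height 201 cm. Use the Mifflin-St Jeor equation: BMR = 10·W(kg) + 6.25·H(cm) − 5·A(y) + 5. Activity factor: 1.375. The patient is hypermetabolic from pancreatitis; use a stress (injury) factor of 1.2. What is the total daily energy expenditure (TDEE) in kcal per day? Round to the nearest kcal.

4375 kcal per day

Mifflin-St Jeor (male): BMR = 10(161) + 6.25(201) − 5(44) + 5 = 1610 + 1256.25 − 220 + 5 = 2651.25 kcal/day.
TEE = BMR × activity factor = 2651.25 × 1.375 = 3645.4688 kcal/day.
Apply stress factor: 3645.4688 × 1.2 = 4374.5625 kcal/day.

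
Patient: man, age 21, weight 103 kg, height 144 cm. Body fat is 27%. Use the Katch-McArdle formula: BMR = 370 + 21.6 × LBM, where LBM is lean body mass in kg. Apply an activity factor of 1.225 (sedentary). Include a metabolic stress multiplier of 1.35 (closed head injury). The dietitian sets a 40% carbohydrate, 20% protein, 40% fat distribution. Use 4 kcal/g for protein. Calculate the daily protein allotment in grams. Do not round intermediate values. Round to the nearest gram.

165 g/day

LBM = 103 × (1 − 0.27) = 75.19 kg. Katch-McArdle: BMR = 370 + 21.6 × 75.19 = 1994.104 kcal/day.
TEE = 1994.104 × 1.225 = 2442.7774 kcal/day.
With stress factor 1.35: 2442.7774 × 1.35 = 3297.7495 kcal/day.
Protein energy = 20% × 3297.7495 = 659.5499 kcal.
Protein = 659.5499 ÷ 4 kcal/g = 164.8875 g.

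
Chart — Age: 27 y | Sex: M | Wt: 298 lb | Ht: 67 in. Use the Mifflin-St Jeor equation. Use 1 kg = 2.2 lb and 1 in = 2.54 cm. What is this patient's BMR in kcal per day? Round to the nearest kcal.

2288 kcal per day

Convert to metric: weight = 298 ÷ 2.2 = 135.4545 kg; height = 67 × 2.54 = 170.18 cm.
Mifflin-St Jeor (male): BMR = 10(135.4545) + 6.25(170.18) − 5(27) + 5 = 1354.5455 + 1063.625 − 135 + 5 = 2288.1705 kcal/day.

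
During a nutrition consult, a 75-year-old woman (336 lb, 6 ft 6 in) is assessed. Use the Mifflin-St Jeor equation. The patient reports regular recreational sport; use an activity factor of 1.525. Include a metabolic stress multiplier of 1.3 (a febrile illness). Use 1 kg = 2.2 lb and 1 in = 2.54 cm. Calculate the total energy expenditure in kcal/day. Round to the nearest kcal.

Convert to metric: weight = 336 ÷ 2.2 = 152.7273 kg; height = (6×12 + 6) × 2.54 = 78 × 2.54 = 198.12 cm.
Mifflin-St Jeor (female): BMR = 10(152.7273) + 6.25(198.12) − 5(75) − 161 = 1527.2727 + 1238.25 − 375 − 161 = 2229.5227 kcal/day.
TEE = BMR × activity factor = 2229.5227 × 1.525 = 3400.0222 kcal/day.
Apply stress factor: 3400.0222 × 1.3 = 4420.0288 kcal/day.

4420 kcal/day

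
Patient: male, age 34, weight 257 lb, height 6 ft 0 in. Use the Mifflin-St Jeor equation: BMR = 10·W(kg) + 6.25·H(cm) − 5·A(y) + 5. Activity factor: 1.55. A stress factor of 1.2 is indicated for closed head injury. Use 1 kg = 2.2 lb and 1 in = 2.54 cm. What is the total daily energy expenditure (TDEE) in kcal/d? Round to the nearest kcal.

Convert to metric: weight = 257 ÷ 2.2 = 116.8182 kg; height = (6×12 + 0) × 2.54 = 72 × 2.54 = 182.88 cm.
Mifflin-St Jeor (male): BMR = 10(116.8182) + 6.25(182.88) − 5(34) + 5 = 1168.1818 + 1143 − 170 + 5 = 2146.1818 kcal/day.
TEE = BMR × activity factor = 2146.1818 × 1.55 = 3326.5818 kcal/day.
Apply stress factor: 3326.5818 × 1.2 = 3991.8982 kcal/day.

3992 kcal/d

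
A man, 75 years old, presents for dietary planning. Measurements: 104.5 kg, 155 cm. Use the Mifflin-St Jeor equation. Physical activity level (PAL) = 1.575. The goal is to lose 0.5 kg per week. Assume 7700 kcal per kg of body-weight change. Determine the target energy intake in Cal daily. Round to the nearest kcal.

Mifflin-St Jeor (male): BMR = 10(104.5) + 6.25(155) − 5(75) + 5 = 1045 + 968.75 − 375 + 5 = 1643.75 kcal/day.
TEE = 1643.75 × 1.575 = 2588.9063 kcal/day.
Required daily deficit = 0.5 × 7700 ÷ 7 = 550 kcal/day.
Target intake = 2588.9063 − 550 = 2038.9063 kcal/day.

2039 Cal daily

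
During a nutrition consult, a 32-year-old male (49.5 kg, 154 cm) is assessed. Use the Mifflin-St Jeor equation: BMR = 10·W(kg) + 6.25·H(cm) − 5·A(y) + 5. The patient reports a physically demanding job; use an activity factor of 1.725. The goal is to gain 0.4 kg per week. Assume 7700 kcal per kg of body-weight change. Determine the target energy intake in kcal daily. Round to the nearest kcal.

Mifflin-St Jeor (male): BMR = 10(49.5) + 6.25(154) − 5(32) + 5 = 495 + 962.5 − 160 + 5 = 1302.5 kcal/day.
TEE = 1302.5 × 1.725 = 2246.8125 kcal/day.
Required daily surplus = 0.4 × 7700 ÷ 7 = 440 kcal/day.
Target intake = 2246.8125 + 440 = 2686.8125 kcal/day.

2687 kcal daily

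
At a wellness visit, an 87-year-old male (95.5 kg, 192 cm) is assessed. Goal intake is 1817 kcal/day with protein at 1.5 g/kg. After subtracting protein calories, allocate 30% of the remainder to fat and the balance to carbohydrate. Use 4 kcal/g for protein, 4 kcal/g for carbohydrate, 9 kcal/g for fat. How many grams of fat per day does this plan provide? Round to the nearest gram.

Protein = 1.5 × 95.5 = 143.25 g → 143.25 × 4 = 573 kcal.
Non-protein calories = 1817 − 573 = 1244 kcal.
Fat: 30% × 1244 = 373.2 kcal; carbohydrate: 870.8 kcal.
Fat: 373.2 kcal ÷ 9 kcal/g = 41.4667 g.

41 g/day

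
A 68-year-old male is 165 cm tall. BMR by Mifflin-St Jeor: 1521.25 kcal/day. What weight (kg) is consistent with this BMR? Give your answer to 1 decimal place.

82.5 kg

1521.25 = 10·W + 6.25(165) − 5(68) + 5
10·W = 1521.25 − 696.25 = 825, so W = 82.5 kg.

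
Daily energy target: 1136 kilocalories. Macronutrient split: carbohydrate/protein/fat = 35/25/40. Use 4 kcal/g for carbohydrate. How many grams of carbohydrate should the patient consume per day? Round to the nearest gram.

Carbohydrate energy = 35% × 1136 = 397.6 kcal.
At 4 kcal/g: 397.6 ÷ 4 = 99.4 g.

99 g/day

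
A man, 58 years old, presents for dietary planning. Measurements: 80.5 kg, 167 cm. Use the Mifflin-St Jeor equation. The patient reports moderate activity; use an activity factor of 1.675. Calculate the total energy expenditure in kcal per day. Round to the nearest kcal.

Mifflin-St Jeor (male): BMR = 10(80.5) + 6.25(167) − 5(58) + 5 = 805 + 1043.75 − 290 + 5 = 1563.75 kcal/day.
TEE = BMR × activity factor = 1563.75 × 1.675 = 2619.2813 kcal/day.

2619 kcal per day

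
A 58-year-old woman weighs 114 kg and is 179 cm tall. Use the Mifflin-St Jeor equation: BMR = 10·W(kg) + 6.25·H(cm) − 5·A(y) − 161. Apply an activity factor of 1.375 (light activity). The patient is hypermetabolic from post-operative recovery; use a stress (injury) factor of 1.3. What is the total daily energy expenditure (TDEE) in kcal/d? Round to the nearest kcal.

3231 kcal/d

Mifflin-St Jeor (female): BMR = 10(114) + 6.25(179) − 5(58) − 161 = 1140 + 1118.75 − 290 − 161 = 1807.75 kcal/day.
TEE = BMR × activity factor = 1807.75 × 1.375 = 2485.6563 kcal/day.
Apply stress factor: 2485.6563 × 1.3 = 3231.3531 kcal/day.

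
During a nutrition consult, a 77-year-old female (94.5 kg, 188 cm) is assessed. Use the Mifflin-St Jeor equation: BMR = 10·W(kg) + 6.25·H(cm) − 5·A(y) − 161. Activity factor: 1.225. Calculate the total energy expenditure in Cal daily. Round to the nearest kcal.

Mifflin-St Jeor (female): BMR = 10(94.5) + 6.25(188) − 5(77) − 161 = 945 + 1175 − 385 − 161 = 1574 kcal/day.
TEE = BMR × activity factor = 1574 × 1.225 = 1928.15 kcal/day.

1928 Cal daily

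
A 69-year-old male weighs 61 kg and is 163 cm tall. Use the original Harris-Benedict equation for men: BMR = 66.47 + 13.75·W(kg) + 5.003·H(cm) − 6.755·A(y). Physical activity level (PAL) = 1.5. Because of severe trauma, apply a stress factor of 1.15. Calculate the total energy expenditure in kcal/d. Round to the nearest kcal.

2164 kcal/d

Harris-Benedict: BMR = 66.47 + 13.75(61) + 5.003(163) − 6.755(69) = 1254.614 kcal/day.
TEE = BMR × activity factor = 1254.614 × 1.5 = 1881.921 kcal/day.
Apply stress factor: 1881.921 × 1.15 = 2164.2092 kcal/day.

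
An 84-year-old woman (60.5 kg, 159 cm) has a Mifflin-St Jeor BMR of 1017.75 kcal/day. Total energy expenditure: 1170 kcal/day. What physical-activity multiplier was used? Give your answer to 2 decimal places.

Activity factor = TEE ÷ BMR = 1170 ÷ 1017.75 = 1.15.

1.15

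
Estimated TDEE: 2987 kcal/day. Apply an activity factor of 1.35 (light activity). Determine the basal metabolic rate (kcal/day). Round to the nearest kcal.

2213 kcal/day

BMR = TEE ÷ activity factor = 2987 ÷ 1.35 = 2212.5926 kcal/day.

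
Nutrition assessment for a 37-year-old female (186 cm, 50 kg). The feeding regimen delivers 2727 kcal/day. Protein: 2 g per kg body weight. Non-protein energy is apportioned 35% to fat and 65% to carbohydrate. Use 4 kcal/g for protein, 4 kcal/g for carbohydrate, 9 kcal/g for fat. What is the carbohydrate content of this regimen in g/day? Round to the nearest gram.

378 g/day

Protein = 2 × 50 = 100 g → 100 × 4 = 400 kcal.
Non-protein calories = 2727 − 400 = 2327 kcal.
Fat: 35% × 2327 = 814.45 kcal; carbohydrate: 1512.55 kcal.
Carbohydrate: 1512.55 kcal ÷ 4 kcal/g = 378.1375 g.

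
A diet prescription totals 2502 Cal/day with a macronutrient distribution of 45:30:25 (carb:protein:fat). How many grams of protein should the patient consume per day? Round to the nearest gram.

188 g/day

Protein energy = 30% × 2502 = 750.6 kcal.
At 4 kcal/g: 750.6 ÷ 4 = 187.65 g.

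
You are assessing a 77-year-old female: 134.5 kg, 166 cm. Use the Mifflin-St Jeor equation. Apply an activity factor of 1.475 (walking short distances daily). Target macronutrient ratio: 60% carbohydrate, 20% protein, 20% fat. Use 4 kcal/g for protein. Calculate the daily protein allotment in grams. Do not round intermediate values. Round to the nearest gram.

135 g/day

Mifflin-St Jeor (female): BMR = 10(134.5) + 6.25(166) − 5(77) − 161 = 1345 + 1037.5 − 385 − 161 = 1836.5 kcal/day.
TEE = 1836.5 × 1.475 = 2708.8375 kcal/day.
Protein energy = 20% × 2708.8375 = 541.7675 kcal.
Protein = 541.7675 ÷ 4 kcal/g = 135.4419 g.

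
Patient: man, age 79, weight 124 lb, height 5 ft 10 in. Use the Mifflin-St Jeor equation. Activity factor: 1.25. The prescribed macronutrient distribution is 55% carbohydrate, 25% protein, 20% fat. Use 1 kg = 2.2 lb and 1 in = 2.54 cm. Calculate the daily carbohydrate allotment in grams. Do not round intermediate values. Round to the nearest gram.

Convert to metric: weight = 124 ÷ 2.2 = 56.3636 kg; height = (5×12 + 10) × 2.54 = 70 × 2.54 = 177.8 cm.
Mifflin-St Jeor (male): BMR = 10(56.3636) + 6.25(177.8) − 5(79) + 5 = 563.6364 + 1111.25 − 395 + 5 = 1284.8864 kcal/day.
TEE = 1284.8864 × 1.25 = 1606.108 kcal/day.
Carbohydrate energy = 55% × 1606.108 = 883.3594 kcal.
Carbohydrate = 883.3594 ÷ 4 kcal/g = 220.8398 g.

221 g/day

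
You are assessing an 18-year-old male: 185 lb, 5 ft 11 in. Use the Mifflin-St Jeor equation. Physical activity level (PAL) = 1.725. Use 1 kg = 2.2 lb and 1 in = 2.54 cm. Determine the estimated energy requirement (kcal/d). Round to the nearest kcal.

3248 kcal/d

Convert to metric: weight = 185 ÷ 2.2 = 84.0909 kg; height = (5×12 + 11) × 2.54 = 71 × 2.54 = 180.34 cm.
Mifflin-St Jeor (male): BMR = 10(84.0909) + 6.25(180.34) − 5(18) + 5 = 840.9091 + 1127.125 − 90 + 5 = 1883.0341 kcal/day.
TEE = BMR × activity factor = 1883.0341 × 1.725 = 3248.2338 kcal/day.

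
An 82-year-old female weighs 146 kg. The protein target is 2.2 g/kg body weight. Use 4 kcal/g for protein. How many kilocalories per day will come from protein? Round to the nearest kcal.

1285 kcal/day

Protein = 2.2 g/kg × 146 kg = 321.2 g/day.
Protein energy = 321.2 g × 4 kcal/g = 1284.8 kcal/day.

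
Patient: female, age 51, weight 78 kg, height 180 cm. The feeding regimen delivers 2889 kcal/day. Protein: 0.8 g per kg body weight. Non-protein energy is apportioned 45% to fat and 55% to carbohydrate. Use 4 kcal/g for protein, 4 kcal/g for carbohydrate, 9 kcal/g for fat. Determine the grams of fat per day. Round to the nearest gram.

Protein = 0.8 × 78 = 62.4 g → 62.4 × 4 = 249.6 kcal.
Non-protein calories = 2889 − 249.6 = 2639.4 kcal.
Fat: 45% × 2639.4 = 1187.73 kcal; carbohydrate: 1451.67 kcal.
Fat: 1187.73 kcal ÷ 9 kcal/g = 131.97 g.

132 g/day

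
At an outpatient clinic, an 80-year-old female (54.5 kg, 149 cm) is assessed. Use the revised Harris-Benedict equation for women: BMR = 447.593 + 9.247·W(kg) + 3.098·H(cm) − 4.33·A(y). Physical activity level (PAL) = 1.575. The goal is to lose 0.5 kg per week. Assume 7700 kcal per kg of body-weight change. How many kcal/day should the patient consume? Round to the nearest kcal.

1130 kcal/day

Harris-Benedict: BMR = 447.593 + 9.247(54.5) + 3.098(149) − 4.33(80) = 1066.7565 kcal/day.
TEE = 1066.7565 × 1.575 = 1680.1415 kcal/day.
Required daily deficit = 0.5 × 7700 ÷ 7 = 550 kcal/day.
Target intake = 1680.1415 − 550 = 1130.1415 kcal/day.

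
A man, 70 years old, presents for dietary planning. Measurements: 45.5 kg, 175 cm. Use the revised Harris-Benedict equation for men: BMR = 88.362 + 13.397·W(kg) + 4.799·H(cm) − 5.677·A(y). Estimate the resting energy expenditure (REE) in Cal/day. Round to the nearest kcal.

1140 Cal/day

Harris-Benedict: BMR = 88.362 + 13.397(45.5) + 4.799(175) − 5.677(70) = 1140.3605 kcal/day.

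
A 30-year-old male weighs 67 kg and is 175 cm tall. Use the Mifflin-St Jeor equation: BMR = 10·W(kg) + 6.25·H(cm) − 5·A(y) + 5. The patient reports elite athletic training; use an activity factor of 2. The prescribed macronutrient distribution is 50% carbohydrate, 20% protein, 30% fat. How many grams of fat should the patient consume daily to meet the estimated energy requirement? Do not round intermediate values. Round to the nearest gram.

Mifflin-St Jeor (male): BMR = 10(67) + 6.25(175) − 5(30) + 5 = 670 + 1093.75 − 150 + 5 = 1618.75 kcal/day.
TEE = 1618.75 × 2 = 3237.5 kcal/day.
Fat energy = 30% × 3237.5 = 971.25 kcal.
Fat = 971.25 ÷ 9 kcal/g = 107.9167 g.

108 g/day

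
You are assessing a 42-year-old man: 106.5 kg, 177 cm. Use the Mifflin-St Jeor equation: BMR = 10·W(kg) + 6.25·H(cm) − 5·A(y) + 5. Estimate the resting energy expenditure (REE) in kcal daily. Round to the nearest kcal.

1966 kcal daily

Mifflin-St Jeor (male): BMR = 10(106.5) + 6.25(177) − 5(42) + 5 = 1065 + 1106.25 − 210 + 5 = 1966.25 kcal/day.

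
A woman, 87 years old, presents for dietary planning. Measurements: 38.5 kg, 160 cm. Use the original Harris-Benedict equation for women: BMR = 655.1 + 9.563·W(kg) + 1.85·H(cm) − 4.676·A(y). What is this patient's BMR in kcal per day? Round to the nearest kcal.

912 kcal per day

Harris-Benedict: BMR = 655.1 + 9.563(38.5) + 1.85(160) − 4.676(87) = 912.4635 kcal/day.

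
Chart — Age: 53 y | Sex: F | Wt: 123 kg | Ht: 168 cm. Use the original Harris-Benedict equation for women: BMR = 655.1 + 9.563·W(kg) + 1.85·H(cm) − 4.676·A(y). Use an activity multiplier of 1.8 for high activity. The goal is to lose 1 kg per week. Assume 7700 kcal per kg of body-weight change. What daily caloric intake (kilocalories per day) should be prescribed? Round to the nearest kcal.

2310 kilocalories per day

Harris-Benedict: BMR = 655.1 + 9.563(123) + 1.85(168) − 4.676(53) = 1894.321 kcal/day.
TEE = 1894.321 × 1.8 = 3409.7778 kcal/day.
Required daily deficit = 1 × 7700 ÷ 7 = 1100 kcal/day.
Target intake = 3409.7778 − 1100 = 2309.7778 kcal/day.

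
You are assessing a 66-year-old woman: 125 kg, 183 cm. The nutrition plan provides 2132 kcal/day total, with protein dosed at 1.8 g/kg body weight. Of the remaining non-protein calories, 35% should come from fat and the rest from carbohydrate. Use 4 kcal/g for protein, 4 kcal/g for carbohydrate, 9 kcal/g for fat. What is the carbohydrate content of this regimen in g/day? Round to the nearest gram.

Protein = 1.8 × 125 = 225 g → 225 × 4 = 900 kcal.
Non-protein calories = 2132 − 900 = 1232 kcal.
Fat: 35% × 1232 = 431.2 kcal; carbohydrate: 800.8 kcal.
Carbohydrate: 800.8 kcal ÷ 4 kcal/g = 200.2 g.

200 g/day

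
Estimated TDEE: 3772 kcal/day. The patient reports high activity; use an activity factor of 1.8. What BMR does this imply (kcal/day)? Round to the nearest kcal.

2096 kcal/day

BMR = TEE ÷ activity factor = 3772 ÷ 1.8 = 2095.5556 kcal/day.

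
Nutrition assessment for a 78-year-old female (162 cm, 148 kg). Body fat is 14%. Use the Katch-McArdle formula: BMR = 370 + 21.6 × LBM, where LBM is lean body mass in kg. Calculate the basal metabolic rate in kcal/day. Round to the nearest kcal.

3119 kcal/day

LBM = 148 × (1 − 0.14) = 127.28 kg. Katch-McArdle: BMR = 370 + 21.6 × 127.28 = 3119.248 kcal/day.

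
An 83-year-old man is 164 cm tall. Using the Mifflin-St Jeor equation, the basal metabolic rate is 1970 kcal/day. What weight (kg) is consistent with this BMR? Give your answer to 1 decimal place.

1970 = 10·W + 6.25(164) − 5(83) + 5
10·W = 1970 − 615 = 1355, so W = 135.5 kg.

135.5 kg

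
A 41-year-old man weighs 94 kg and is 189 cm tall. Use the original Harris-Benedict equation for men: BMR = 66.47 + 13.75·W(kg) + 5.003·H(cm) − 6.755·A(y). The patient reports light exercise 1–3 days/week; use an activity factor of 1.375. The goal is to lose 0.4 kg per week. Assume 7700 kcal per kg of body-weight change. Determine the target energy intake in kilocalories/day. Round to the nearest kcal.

Harris-Benedict: BMR = 66.47 + 13.75(94) + 5.003(189) − 6.755(41) = 2027.582 kcal/day.
TEE = 2027.582 × 1.375 = 2787.9253 kcal/day.
Required daily deficit = 0.4 × 7700 ÷ 7 = 440 kcal/day.
Target intake = 2787.9253 − 440 = 2347.9253 kcal/day.

2348 kilocalories/day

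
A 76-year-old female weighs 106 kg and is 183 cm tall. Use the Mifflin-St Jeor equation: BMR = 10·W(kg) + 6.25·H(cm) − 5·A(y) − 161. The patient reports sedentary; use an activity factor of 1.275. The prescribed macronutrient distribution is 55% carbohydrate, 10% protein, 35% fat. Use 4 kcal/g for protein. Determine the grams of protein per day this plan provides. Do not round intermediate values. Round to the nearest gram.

Mifflin-St Jeor (female): BMR = 10(106) + 6.25(183) − 5(76) − 161 = 1060 + 1143.75 − 380 − 161 = 1662.75 kcal/day.
TEE = 1662.75 × 1.275 = 2120.0063 kcal/day.
Protein energy = 10% × 2120.0063 = 212.0006 kcal.
Protein = 212.0006 ÷ 4 kcal/g = 53.0002 g.

53 g/day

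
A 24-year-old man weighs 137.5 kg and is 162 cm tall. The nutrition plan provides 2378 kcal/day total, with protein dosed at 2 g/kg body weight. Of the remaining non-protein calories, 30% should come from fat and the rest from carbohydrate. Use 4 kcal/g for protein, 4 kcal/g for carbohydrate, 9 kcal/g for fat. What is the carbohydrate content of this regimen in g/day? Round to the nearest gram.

Protein = 2 × 137.5 = 275 g → 275 × 4 = 1100 kcal.
Non-protein calories = 2378 − 1100 = 1278 kcal.
Fat: 30% × 1278 = 383.4 kcal; carbohydrate: 894.6 kcal.
Carbohydrate: 894.6 kcal ÷ 4 kcal/g = 223.65 g.

224 g/day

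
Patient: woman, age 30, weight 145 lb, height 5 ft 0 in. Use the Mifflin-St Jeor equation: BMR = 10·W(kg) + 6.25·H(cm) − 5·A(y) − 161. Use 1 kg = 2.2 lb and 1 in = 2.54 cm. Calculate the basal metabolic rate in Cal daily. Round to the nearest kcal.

Convert to metric: weight = 145 ÷ 2.2 = 65.9091 kg; height = (5×12 + 0) × 2.54 = 60 × 2.54 = 152.4 cm.
Mifflin-St Jeor (female): BMR = 10(65.9091) + 6.25(152.4) − 5(30) − 161 = 659.0909 + 952.5 − 150 − 161 = 1300.5909 kcal/day.

1301 Cal daily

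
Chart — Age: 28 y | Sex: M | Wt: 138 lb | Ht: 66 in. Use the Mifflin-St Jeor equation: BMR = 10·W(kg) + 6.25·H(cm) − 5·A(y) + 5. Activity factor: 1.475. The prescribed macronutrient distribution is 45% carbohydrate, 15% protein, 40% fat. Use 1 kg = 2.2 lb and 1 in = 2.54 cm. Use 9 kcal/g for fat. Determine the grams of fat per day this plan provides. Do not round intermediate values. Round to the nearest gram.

Convert to metric: weight = 138 ÷ 2.2 = 62.7273 kg; height = 66 × 2.54 = 167.64 cm.
Mifflin-St Jeor (male): BMR = 10(62.7273) + 6.25(167.64) − 5(28) + 5 = 627.2727 + 1047.75 − 140 + 5 = 1540.0227 kcal/day.
TEE = 1540.0227 × 1.475 = 2271.5335 kcal/day.
Fat energy = 40% × 2271.5335 = 908.6134 kcal.
Fat = 908.6134 ÷ 9 kcal/g = 100.957 g.

101 g/day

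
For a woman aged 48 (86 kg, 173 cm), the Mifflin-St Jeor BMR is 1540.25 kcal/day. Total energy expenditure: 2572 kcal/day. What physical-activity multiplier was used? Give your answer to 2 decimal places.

1.67

Activity factor = TEE ÷ BMR = 2572 ÷ 1540.25 = 1.67.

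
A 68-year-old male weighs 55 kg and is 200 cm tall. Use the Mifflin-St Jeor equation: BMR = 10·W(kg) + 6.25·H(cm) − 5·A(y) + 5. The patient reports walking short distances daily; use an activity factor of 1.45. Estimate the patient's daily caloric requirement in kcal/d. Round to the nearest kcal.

Mifflin-St Jeor (male): BMR = 10(55) + 6.25(200) − 5(68) + 5 = 550 + 1250 − 340 + 5 = 1465 kcal/day.
TEE = BMR × activity factor = 1465 × 1.45 = 2124.25 kcal/day.

2124 kcal/d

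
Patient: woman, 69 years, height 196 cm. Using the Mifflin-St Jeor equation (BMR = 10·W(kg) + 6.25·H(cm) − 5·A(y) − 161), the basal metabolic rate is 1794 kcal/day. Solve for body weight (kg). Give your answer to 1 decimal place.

107.5 kg

1794 = 10·W + 6.25(196) − 5(69) − 161
10·W = 1794 − 719 = 1075, so W = 107.5 kg.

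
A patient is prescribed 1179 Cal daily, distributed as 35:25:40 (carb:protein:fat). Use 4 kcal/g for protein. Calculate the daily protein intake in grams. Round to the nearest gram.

74 g/day

Protein energy = 25% × 1179 = 294.75 kcal.
At 4 kcal/g: 294.75 ÷ 4 = 73.6875 g.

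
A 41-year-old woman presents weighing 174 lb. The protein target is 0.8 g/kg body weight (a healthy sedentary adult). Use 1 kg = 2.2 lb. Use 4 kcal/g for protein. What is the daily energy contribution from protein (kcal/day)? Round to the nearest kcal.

253 kcal/day

Weight in kg = 174 ÷ 2.2 = 79.0909 kg.
Protein = 0.8 g/kg × 79.0909 kg = 63.2727 g/day.
Protein energy = 63.2727 g × 4 kcal/g = 253.0909 kcal/day.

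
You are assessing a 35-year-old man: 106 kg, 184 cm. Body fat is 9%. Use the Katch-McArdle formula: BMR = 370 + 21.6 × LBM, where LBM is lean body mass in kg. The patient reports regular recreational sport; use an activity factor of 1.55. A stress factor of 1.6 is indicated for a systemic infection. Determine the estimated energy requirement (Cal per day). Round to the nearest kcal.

LBM = 106 × (1 − 0.09) = 96.46 kg. Katch-McArdle: BMR = 370 + 21.6 × 96.46 = 2453.536 kcal/day.
TEE = BMR × activity factor = 2453.536 × 1.55 = 3802.9808 kcal/day.
Apply stress factor: 3802.9808 × 1.6 = 6084.7693 kcal/day.

6085 Cal per day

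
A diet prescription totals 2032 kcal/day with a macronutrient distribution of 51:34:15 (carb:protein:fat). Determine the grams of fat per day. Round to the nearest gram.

34 g/day

Fat energy = 15% × 2032 = 304.8 kcal.
At 9 kcal/g: 304.8 ÷ 9 = 33.8667 g.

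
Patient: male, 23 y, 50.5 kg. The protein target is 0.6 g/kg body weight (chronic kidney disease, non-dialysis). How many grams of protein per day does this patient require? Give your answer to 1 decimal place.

Protein = 0.6 g/kg × 50.5 kg = 30.3 g/day.

30.3 g/day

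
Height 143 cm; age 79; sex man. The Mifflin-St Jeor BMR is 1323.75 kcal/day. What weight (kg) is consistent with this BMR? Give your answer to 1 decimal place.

1323.75 = 10·W + 6.25(143) − 5(79) + 5
10·W = 1323.75 − 503.75 = 820, so W = 82 kg.

82.0 kg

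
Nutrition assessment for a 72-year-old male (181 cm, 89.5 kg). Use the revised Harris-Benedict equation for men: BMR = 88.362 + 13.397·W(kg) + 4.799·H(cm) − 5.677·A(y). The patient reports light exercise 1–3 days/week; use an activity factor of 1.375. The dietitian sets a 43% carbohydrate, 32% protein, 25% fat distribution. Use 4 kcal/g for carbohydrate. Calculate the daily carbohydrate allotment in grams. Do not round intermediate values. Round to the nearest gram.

258 g/day

Harris-Benedict: BMR = 88.362 + 13.397(89.5) + 4.799(181) − 5.677(72) = 1747.2685 kcal/day.
TEE = 1747.2685 × 1.375 = 2402.4942 kcal/day.
Carbohydrate energy = 43% × 2402.4942 = 1033.0725 kcal.
Carbohydrate = 1033.0725 ÷ 4 kcal/g = 258.2681 g.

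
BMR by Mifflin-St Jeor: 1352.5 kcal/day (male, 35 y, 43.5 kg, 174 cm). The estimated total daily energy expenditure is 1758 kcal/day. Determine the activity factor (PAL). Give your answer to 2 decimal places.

Activity factor = TEE ÷ BMR = 1758 ÷ 1352.5 = 1.3.

1.30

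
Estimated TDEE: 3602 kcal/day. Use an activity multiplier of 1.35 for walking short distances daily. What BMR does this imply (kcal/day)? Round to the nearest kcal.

BMR = TEE ÷ activity factor = 3602 ÷ 1.35 = 2668.1481 kcal/day.

2668 kcal/day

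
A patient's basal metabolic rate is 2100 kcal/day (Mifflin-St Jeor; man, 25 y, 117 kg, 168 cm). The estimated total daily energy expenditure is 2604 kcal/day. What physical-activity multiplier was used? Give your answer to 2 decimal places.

1.24

Activity factor = TEE ÷ BMR = 2604 ÷ 2100 = 1.24.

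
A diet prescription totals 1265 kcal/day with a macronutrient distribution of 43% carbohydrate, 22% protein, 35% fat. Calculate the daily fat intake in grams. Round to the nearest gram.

49 g/day

Fat energy = 35% × 1265 = 442.75 kcal.
At 9 kcal/g: 442.75 ÷ 9 = 49.1944 g.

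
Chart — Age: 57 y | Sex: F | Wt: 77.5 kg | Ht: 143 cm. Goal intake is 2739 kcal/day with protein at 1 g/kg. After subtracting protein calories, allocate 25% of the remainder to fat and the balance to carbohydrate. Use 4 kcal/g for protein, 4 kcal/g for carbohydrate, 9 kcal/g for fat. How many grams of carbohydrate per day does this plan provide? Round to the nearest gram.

Protein = 1 × 77.5 = 77.5 g → 77.5 × 4 = 310 kcal.
Non-protein calories = 2739 − 310 = 2429 kcal.
Fat: 25% × 2429 = 607.25 kcal; carbohydrate: 1821.75 kcal.
Carbohydrate: 1821.75 kcal ÷ 4 kcal/g = 455.4375 g.

455 g/day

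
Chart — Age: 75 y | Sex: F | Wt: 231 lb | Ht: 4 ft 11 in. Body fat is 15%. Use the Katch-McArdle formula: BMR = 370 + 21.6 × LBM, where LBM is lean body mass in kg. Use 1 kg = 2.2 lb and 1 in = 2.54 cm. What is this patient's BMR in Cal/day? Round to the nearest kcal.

Convert to metric: weight = 231 ÷ 2.2 = 105 kg; height = (4×12 + 11) × 2.54 = 59 × 2.54 = 149.86 cm.
LBM = 105 × (1 − 0.15) = 89.25 kg. Katch-McArdle: BMR = 370 + 21.6 × 89.25 = 2297.8 kcal/day.

2298 Cal/day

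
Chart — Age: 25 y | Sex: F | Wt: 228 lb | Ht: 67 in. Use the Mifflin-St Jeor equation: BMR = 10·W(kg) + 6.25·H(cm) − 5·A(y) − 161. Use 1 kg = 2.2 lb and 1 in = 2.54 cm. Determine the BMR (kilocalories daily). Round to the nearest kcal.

Convert to metric: weight = 228 ÷ 2.2 = 103.6364 kg; height = 67 × 2.54 = 170.18 cm.
Mifflin-St Jeor (female): BMR = 10(103.6364) + 6.25(170.18) − 5(25) − 161 = 1036.3636 + 1063.625 − 125 − 161 = 1813.9886 kcal/day.

1814 kilocalories daily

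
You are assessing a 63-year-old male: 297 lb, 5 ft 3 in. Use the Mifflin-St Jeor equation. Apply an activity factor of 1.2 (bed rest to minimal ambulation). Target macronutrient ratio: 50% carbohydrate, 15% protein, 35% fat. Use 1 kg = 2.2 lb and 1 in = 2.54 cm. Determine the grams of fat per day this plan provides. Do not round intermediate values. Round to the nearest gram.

95 g/day

Convert to metric: weight = 297 ÷ 2.2 = 135 kg; height = (5×12 + 3) × 2.54 = 63 × 2.54 = 160.02 cm.
Mifflin-St Jeor (male): BMR = 10(135) + 6.25(160.02) − 5(63) + 5 = 1350 + 1000.125 − 315 + 5 = 2040.125 kcal/day.
TEE = 2040.125 × 1.2 = 2448.15 kcal/day.
Fat energy = 35% × 2448.15 = 856.8525 kcal.
Fat = 856.8525 ÷ 9 kcal/g = 95.2058 g.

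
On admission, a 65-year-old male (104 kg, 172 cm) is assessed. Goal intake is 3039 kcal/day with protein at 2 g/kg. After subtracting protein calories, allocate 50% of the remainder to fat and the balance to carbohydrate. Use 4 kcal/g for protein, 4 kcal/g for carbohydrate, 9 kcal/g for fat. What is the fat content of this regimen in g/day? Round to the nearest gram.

Protein = 2 × 104 = 208 g → 208 × 4 = 832 kcal.
Non-protein calories = 3039 − 832 = 2207 kcal.
Fat: 50% × 2207 = 1103.5 kcal; carbohydrate: 1103.5 kcal.
Fat: 1103.5 kcal ÷ 9 kcal/g = 122.6111 g.

123 g/day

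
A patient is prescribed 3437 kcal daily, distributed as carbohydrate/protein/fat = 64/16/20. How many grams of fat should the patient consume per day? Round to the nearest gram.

76 g/day

Fat energy = 20% × 3437 = 687.4 kcal.
At 9 kcal/g: 687.4 ÷ 9 = 76.3778 g.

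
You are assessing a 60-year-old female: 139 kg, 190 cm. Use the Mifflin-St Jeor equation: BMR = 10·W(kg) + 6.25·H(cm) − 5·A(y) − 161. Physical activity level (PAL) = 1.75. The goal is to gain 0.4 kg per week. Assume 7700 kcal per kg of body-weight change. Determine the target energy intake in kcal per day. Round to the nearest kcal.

Mifflin-St Jeor (female): BMR = 10(139) + 6.25(190) − 5(60) − 161 = 1390 + 1187.5 − 300 − 161 = 2116.5 kcal/day.
TEE = 2116.5 × 1.75 = 3703.875 kcal/day.
Required daily surplus = 0.4 × 7700 ÷ 7 = 440 kcal/day.
Target intake = 3703.875 + 440 = 4143.875 kcal/day.

4144 kcal per day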